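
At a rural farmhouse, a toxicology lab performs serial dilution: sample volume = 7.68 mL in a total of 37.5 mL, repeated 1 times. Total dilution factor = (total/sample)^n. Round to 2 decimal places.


Dilution factor calculation:
Single dilution = V_total / V_sample = 37.5 / 7.68 ≈ 4.882812
Number of dilutions = 1
Total DF = (37.5 / 7.68)^1 (full precision, rounded at the end) = 4.88

4.88


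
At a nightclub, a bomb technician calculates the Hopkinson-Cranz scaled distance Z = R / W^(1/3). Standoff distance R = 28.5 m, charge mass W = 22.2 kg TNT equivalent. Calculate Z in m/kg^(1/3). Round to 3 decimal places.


Scaled distance calculation:
W^(1/3) = 22.2^(1/3) = 2.810505
Z = R / W^(1/3) = 28.5 / 2.810505
Z = 10.141 m/kg^(1/3)

10.141


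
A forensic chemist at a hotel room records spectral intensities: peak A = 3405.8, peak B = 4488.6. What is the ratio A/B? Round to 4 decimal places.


Spectral peak ratio:
Peak A = 3405.8 counts
Peak B = 4488.6 counts
Ratio = 3405.8 / 4488.6 = 0.7588

0.7588


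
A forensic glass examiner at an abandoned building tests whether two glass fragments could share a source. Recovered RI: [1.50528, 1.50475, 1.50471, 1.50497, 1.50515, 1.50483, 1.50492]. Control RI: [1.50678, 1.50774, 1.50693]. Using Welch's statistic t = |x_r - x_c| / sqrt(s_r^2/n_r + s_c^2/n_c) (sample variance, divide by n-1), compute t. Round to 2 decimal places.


Welch's t-criterion for glass RI comparison:
Recovered mean = sum / n_r = 10.53461 / 7 = 1.5049443
Control mean = sum / n_c = 4.52145 / 3 = 1.50715
Recovered sample variance s_r^2 = 4.36619e-08
Control sample variance s_c^2 = 2.667e-07
Welch SE (unpooled) = sqrt(s_r^2/n_r + s_c^2/n_c) = sqrt(6.23741e-09 + 8.89e-08) = sqrt(9.51374e-08) = 0.000308444
|mean_r - mean_c| = 0.00220571
t = 0.00220571 / 0.000308444 = 7.15

7.15


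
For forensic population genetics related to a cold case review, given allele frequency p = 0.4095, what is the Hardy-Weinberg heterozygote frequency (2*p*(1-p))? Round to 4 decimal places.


Hardy-Weinberg heterozygote frequency:
q = 1 - p = 1 - 0.4095 = 0.5905
2pq = 2 * 0.4095 * 0.5905 = 0.4836

0.4836


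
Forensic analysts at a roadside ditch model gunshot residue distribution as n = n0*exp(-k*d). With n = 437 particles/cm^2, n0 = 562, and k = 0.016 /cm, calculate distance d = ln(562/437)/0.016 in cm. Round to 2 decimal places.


GSR distance calculation:
n0/n = 562 / 437 = 1.286041
ln(n0/n) = 0.251569
d = 0.251569 / 0.016 = 15.72 cm

15.72


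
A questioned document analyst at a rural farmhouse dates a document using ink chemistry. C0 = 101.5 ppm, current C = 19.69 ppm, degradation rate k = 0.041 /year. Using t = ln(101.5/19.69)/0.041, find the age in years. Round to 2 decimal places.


Document age estimation:
C0/C = 101.5 / 19.69 = 5.154901
ln(C0/C) = 1.639948
t = 1.639948 / 0.041 = 40.00 years

40.00


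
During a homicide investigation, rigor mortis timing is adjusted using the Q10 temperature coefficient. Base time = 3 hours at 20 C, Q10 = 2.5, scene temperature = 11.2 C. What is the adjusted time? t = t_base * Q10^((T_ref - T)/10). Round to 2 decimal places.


Rigor mortis time adjustment:
Exponent = (T_ref - T_actual) / 10 = (20 - 11.2) / 10 = 0.88
Q10 factor = 2.5^0.88 = 2.23969
t_adjusted = 3 * 2.23969 = 6.72 hours

6.72


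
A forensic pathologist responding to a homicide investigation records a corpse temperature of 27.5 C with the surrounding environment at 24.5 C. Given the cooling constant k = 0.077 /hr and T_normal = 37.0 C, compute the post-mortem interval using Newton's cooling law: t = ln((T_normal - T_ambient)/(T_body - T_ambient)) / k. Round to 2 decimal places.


Using Newton's law of cooling:
t = ln((T_normal - T_ambient) / (T_body - T_ambient)) / k
T_normal - T_ambient = 12.5
T_body - T_ambient = 3.0
Ratio = 4.166667
ln(ratio) = 1.427116
t = 1.427116 / 0.077 = 18.53 hours

18.53


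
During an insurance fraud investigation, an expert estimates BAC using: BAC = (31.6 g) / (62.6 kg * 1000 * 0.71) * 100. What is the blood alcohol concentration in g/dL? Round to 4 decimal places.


Applying the Widmark formula:
BAC = (dose_g / (body_wt * 1000 * r)) * 100
Denominator = 62.6 * 1000 * 0.71 = 44446
BAC = (31.6 / 44446) * 100
BAC = 0.0711 g/dL

0.0711


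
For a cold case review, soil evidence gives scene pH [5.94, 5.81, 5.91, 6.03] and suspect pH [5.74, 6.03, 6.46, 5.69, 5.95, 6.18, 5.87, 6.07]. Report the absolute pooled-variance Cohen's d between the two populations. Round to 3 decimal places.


Pooled-variance Cohen's d for soil pH comparison:
Scene mean = 23.69 / 4 = 5.9225
Suspect mean = 47.99 / 8 = 5.99875
Scene sample variance s_s^2 = 0.008225
Suspect sample variance s_c^2 = 0.061841
Pooled variance = ((n_s-1)*s_s^2 + (n_c-1)*s_c^2) / (n_s + n_c - 2) = 0.045756
Pooled SD = sqrt(0.045756) = 0.213907
Mean difference = -0.07625
|d| = |-0.07625| / 0.213907 = 0.356

0.356


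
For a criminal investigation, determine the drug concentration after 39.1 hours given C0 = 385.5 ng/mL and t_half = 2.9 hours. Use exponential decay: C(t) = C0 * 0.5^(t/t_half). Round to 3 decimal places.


Drug concentration decay:
Number of half-lives = t / t_half = 39.1 / 2.9 = 13.482759
Decay factor = 0.5^13.482759 = 0.00008735
C(t) = 385.5 * 0.00008735 = 0.034 ng/mL

0.034


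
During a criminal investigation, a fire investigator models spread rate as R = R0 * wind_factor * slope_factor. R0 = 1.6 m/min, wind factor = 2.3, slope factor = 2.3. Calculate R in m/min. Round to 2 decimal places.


Fire spread rate calculation:
R = R0 * wind_factor * slope_factor
= 1.6 * 2.3 * 2.3
= 3.68 * 2.3
= 8.46 m/min

8.46


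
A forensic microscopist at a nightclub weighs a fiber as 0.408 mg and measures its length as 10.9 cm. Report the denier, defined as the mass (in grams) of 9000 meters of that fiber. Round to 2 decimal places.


Denier calculation:
Mass in grams = 0.408 mg / 1000 = 0.000408 g
Length in meters = 10.9 cm / 100 = 0.109 m
Linear density = mass / length = 0.000408 / 0.109 = 0.00374312 g/m
Denier = (g/m) * 9000 = 0.00374312 * 9000 = 33.69

33.69


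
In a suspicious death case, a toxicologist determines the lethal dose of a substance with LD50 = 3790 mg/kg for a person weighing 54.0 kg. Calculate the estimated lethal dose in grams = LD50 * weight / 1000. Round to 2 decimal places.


Lethal dose calculation:
Lethal dose = LD50 * body_weight / 1000
= 3790 * 54.0 / 1000
= 204660 / 1000
= 204.66 g

204.66


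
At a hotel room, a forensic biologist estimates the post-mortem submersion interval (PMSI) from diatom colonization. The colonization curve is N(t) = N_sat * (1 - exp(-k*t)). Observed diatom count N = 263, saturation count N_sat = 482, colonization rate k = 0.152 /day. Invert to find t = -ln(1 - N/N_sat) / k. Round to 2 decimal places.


PMSI from diatom colonization curve:
N / N_sat = 263 / 482 = 0.545643
1 - N/N_sat = 0.454357
ln(1 - N/N_sat) = -0.788872
t = -ln(1 - N/N_sat) / k = -(-0.788872) / 0.152 = 5.19 days

5.19


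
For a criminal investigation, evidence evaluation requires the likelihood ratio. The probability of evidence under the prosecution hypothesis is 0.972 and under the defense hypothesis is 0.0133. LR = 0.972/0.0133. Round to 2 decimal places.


Likelihood ratio calculation:
LR = P(E|Hp) / P(E|Hd)
LR = 0.972 / 0.0133
LR = 73.08

73.08


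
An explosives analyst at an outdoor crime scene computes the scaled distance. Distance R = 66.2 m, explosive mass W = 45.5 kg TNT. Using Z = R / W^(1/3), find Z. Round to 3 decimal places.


Scaled distance calculation:
W^(1/3) = 45.5^(1/3) = 3.570018
Z = R / W^(1/3) = 66.2 / 3.570018
Z = 18.543 m/kg^(1/3)

18.543


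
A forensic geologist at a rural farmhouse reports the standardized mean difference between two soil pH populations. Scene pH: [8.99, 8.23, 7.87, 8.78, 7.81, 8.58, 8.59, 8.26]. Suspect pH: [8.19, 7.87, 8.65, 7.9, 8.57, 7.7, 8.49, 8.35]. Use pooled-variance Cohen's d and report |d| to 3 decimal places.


Pooled-variance Cohen's d for soil pH comparison:
Scene mean = 67.11 / 8 = 8.38875
Suspect mean = 65.72 / 8 = 8.215
Scene sample variance s_s^2 = 0.176784
Suspect sample variance s_c^2 = 0.1276
Pooled variance = ((n_s-1)*s_s^2 + (n_c-1)*s_c^2) / (n_s + n_c - 2) = 0.152192
Pooled SD = sqrt(0.152192) = 0.390118
Mean difference = 0.17375
|d| = |0.17375| / 0.390118 = 0.445

0.445


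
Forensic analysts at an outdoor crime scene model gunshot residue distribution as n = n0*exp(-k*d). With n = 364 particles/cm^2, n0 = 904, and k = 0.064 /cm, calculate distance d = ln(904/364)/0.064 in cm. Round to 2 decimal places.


GSR distance calculation:
n0/n = 904 / 364 = 2.483516
ln(n0/n) = 0.909675
d = 0.909675 / 0.064 = 14.21 cm

14.21


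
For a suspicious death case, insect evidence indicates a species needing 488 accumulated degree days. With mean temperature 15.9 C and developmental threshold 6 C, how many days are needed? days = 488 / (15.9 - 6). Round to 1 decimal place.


Insect development time:
Effective temperature = avg_temp - T_base = 15.9 - 6 = 9.9 C
Days = ADD / effective_temp = 488 / 9.9 = 49.3 days

49.3


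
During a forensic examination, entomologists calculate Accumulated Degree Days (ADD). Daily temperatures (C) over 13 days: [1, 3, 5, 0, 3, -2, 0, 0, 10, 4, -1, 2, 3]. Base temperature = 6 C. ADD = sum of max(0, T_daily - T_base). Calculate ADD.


Computing ADD day by day:
Day 1: max(0, 1 - 6) = 0
Day 2: max(0, 3 - 6) = 0
Day 3: max(0, 5 - 6) = 0
Day 4: max(0, 0 - 6) = 0
Day 5: max(0, 3 - 6) = 0
Day 6: max(0, -2 - 6) = 0
Day 7: max(0, 0 - 6) = 0
Day 8: max(0, 0 - 6) = 0
Day 9: max(0, 10 - 6) = 4
Day 10: max(0, 4 - 6) = 0
Day 11: max(0, -1 - 6) = 0
Day 12: max(0, 2 - 6) = 0
Day 13: max(0, 3 - 6) = 0
Total ADD = 4

4


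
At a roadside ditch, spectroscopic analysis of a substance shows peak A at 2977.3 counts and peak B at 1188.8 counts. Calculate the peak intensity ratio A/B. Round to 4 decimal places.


Spectral peak ratio:
Peak A = 2977.3 counts
Peak B = 1188.8 counts
Ratio = 2977.3 / 1188.8 = 2.5045

2.5045


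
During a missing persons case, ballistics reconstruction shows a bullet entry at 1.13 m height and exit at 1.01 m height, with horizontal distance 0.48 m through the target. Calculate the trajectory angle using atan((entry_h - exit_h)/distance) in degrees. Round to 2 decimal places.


Bullet trajectory angle:
Height difference = 1.13 - 1.01 = 0.12 m
angle = atan(0.12 / 0.48)
angle = atan(0.25)
angle = 14.04 degrees

14.04


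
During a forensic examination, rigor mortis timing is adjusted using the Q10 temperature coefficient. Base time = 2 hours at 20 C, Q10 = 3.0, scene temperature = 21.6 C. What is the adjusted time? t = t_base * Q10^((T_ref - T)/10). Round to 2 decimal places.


Rigor mortis time adjustment:
Exponent = (T_ref - T_actual) / 10 = (20 - 21.6) / 10 = -0.16
Q10 factor = 3.0^-0.16 = 0.8388
t_adjusted = 2 * 0.8388 = 1.68 hours

1.68


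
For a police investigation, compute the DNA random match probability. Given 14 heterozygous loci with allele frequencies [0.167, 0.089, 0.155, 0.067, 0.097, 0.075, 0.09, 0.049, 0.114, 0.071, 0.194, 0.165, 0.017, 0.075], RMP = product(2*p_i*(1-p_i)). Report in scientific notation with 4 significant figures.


Computing RMP for 14 loci:
Locus 1: 2 * 0.167 * 0.833 = 0.278222
Locus 2: 2 * 0.089 * 0.911 = 0.162158
Locus 3: 2 * 0.155 * 0.845 = 0.26195
Locus 4: 2 * 0.067 * 0.933 = 0.125022
Locus 5: 2 * 0.097 * 0.903 = 0.175182
Locus 6: 2 * 0.075 * 0.925 = 0.13875
Locus 7: 2 * 0.09 * 0.91 = 0.1638
Locus 8: 2 * 0.049 * 0.951 = 0.093198
Locus 9: 2 * 0.114 * 0.886 = 0.202008
Locus 10: 2 * 0.071 * 0.929 = 0.131918
Locus 11: 2 * 0.194 * 0.806 = 0.312728
Locus 12: 2 * 0.165 * 0.835 = 0.27555
Locus 13: 2 * 0.017 * 0.983 = 0.033422
Locus 14: 2 * 0.075 * 0.925 = 0.13875
RMP = 5.838e-12

5.838e-12


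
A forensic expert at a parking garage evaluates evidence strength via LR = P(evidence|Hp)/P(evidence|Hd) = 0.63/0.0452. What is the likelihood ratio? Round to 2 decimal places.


Likelihood ratio calculation:
LR = P(E|Hp) / P(E|Hd)
LR = 0.63 / 0.0452
LR = 13.94

13.94


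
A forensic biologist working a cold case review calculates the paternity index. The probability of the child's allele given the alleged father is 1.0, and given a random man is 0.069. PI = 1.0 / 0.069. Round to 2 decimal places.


Paternity Index calculation:
PI = P(allele|father) / P(allele|random)
PI = 1.0 / 0.069
PI = 14.49

14.49


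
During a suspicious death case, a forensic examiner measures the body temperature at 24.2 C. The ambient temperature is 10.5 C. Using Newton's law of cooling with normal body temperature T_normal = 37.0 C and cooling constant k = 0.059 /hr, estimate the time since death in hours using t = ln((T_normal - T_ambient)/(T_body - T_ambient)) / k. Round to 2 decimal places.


Using Newton's law of cooling:
t = ln((T_normal - T_ambient) / (T_body - T_ambient)) / k
T_normal - T_ambient = 26.5
T_body - T_ambient = 13.7
Ratio = 1.934307
ln(ratio) = 0.659749
t = 0.659749 / 0.059 = 11.18 hours

11.18


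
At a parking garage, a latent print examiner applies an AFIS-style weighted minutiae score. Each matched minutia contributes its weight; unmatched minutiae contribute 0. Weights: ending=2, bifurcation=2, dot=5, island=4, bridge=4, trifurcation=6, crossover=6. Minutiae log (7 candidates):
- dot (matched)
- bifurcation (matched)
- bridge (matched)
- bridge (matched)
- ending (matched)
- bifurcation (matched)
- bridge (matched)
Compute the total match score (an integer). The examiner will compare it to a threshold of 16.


Weighted minutiae match score:
  dot: matched, +5 (running total 5)
  bifurcation: matched, +2 (running total 7)
  bridge: matched, +4 (running total 11)
  bridge: matched, +4 (running total 15)
  ending: matched, +2 (running total 17)
  bifurcation: matched, +2 (running total 19)
  bridge: matched, +4 (running total 23)
Total score = 23
Threshold = 16; verdict = identification

23


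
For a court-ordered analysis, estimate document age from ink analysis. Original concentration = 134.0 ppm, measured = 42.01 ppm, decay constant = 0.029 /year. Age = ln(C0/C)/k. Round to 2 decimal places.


Document age estimation:
C0/C = 134.0 / 42.01 = 3.189717
ln(C0/C) = 1.159932
t = 1.159932 / 0.029 = 40.00 years

40.00


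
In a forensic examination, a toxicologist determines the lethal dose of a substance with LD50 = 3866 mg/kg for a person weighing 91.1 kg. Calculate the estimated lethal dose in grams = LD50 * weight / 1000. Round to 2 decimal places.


Lethal dose calculation:
Lethal dose = LD50 * body_weight / 1000
= 3866 * 91.1 / 1000
= 352192.6 / 1000
= 352.19 g

352.19


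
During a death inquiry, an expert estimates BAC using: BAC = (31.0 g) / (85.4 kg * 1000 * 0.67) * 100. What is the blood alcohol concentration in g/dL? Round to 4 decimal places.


Applying the Widmark formula:
BAC = (dose_g / (body_wt * 1000 * r)) * 100
Denominator = 85.4 * 1000 * 0.67 = 57218
BAC = (31.0 / 57218) * 100
BAC = 0.0542 g/dL

0.0542


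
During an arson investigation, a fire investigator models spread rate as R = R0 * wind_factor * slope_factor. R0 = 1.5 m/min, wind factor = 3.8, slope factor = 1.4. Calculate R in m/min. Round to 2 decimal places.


Fire spread rate calculation:
R = R0 * wind_factor * slope_factor
= 1.5 * 3.8 * 1.4
= 5.7 * 1.4
= 7.98 m/min

7.98


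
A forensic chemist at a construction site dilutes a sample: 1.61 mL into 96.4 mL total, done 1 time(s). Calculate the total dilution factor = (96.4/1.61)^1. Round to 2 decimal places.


Dilution factor calculation:
Single dilution = V_total / V_sample = 96.4 / 1.61 ≈ 59.875776
Number of dilutions = 1
Total DF = (96.4 / 1.61)^1 (full precision, rounded at the end) = 59.88

59.88


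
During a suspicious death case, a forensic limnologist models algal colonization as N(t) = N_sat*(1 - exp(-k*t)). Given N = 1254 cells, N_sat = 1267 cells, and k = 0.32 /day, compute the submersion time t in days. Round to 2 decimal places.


PMSI from diatom colonization curve:
N / N_sat = 1254 / 1267 = 0.98974
1 - N/N_sat = 0.01026
ln(1 - N/N_sat) = -4.579502
t = -ln(1 - N/N_sat) / k = -(-4.579502) / 0.32 = 14.31 days

14.31


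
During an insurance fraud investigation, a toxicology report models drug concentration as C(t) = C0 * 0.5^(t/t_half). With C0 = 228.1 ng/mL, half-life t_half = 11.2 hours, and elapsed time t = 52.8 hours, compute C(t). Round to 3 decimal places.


Drug concentration decay:
Number of half-lives = t / t_half = 52.8 / 11.2 = 4.714286
Decay factor = 0.5^4.714286 = 0.03809417
C(t) = 228.1 * 0.03809417 = 8.689 ng/mL

8.689


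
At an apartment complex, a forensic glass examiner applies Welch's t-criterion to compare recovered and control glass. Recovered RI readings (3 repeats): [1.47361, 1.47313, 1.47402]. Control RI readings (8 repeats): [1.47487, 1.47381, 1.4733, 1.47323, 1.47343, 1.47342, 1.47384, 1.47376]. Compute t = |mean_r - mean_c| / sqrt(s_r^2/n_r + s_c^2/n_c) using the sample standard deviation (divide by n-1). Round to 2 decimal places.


Welch's t-criterion for glass RI comparison:
Recovered mean = sum / n_r = 4.42076 / 3 = 1.4735867
Control mean = sum / n_c = 11.78966 / 8 = 1.4737075
Recovered sample variance s_r^2 = 1.98433e-07
Control sample variance s_c^2 = 2.76564e-07
Welch SE (unpooled) = sqrt(s_r^2/n_r + s_c^2/n_c) = sqrt(6.61444e-08 + 3.45705e-08) = sqrt(1.00715e-07) = 0.000317356
|mean_r - mean_c| = 0.000120833
t = 0.000120833 / 0.000317356 = 0.38

0.38


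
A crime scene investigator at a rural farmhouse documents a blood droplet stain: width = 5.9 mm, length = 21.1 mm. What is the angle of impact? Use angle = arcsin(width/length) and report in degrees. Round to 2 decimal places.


Blood spatter impact angle calculation:
width / length = 5.9 / 21.1 = 0.279621
angle = arcsin(0.279621)
angle = 16.24 degrees

16.24


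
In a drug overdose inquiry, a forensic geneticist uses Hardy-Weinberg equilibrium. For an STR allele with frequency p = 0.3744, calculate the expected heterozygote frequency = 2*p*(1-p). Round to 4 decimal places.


Hardy-Weinberg heterozygote frequency:
q = 1 - p = 1 - 0.3744 = 0.6256
2pq = 2 * 0.3744 * 0.6256 = 0.4684

0.4684


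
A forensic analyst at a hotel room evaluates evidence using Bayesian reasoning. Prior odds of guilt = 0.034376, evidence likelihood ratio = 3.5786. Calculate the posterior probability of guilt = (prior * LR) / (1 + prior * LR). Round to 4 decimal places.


Bayesian evidence evaluation:
Posterior odds = prior_odds * LR = 0.034376 * 3.5786 = 0.123018
Posterior probability = posterior_odds / (1 + posterior_odds)
= 0.123018 / (1 + 0.123018)
= 0.123018 / 1.123018
= 0.1095

0.1095


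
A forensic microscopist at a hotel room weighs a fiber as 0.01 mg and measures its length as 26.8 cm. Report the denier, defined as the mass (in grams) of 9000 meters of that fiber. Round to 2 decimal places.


Denier calculation:
Mass in grams = 0.01 mg / 1000 = 0.00001 g
Length in meters = 26.8 cm / 100 = 0.268 m
Linear density = mass / length = 0.00001 / 0.268 = 0.00003731 g/m
Denier = (g/m) * 9000 = 0.00003731 * 9000 = 0.34

0.34


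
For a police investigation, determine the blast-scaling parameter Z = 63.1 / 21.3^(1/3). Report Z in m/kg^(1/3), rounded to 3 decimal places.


Scaled distance calculation:
W^(1/3) = 21.3^(1/3) = 2.772
Z = R / W^(1/3) = 63.1 / 2.772
Z = 22.763 m/kg^(1/3)

22.763


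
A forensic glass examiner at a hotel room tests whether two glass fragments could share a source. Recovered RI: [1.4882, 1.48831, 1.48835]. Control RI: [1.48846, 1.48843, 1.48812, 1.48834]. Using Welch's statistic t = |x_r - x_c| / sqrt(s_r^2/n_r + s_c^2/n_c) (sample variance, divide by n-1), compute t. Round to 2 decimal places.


Welch's t-criterion for glass RI comparison:
Recovered mean = sum / n_r = 4.46486 / 3 = 1.4882867
Control mean = sum / n_c = 5.95335 / 4 = 1.4883375
Recovered sample variance s_r^2 = 6.03333e-09
Control sample variance s_c^2 = 2.3625e-08
Welch SE (unpooled) = sqrt(s_r^2/n_r + s_c^2/n_c) = sqrt(2.01111e-09 + 5.90625e-09) = sqrt(7.91736e-09) = 8.89795e-05
|mean_r - mean_c| = 5.08333e-05
t = 5.08333e-05 / 8.89795e-05 = 0.57

0.57


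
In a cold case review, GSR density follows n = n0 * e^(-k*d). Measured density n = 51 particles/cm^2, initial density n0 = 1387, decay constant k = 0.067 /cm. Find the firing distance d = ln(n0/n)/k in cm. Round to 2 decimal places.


GSR distance calculation:
n0/n = 1387 / 51 = 27.196078
ln(n0/n) = 3.303073
d = 3.303073 / 0.067 = 49.30 cm

49.30


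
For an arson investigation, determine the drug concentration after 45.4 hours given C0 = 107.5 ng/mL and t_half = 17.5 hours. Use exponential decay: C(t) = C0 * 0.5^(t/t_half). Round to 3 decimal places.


Drug concentration decay:
Number of half-lives = t / t_half = 45.4 / 17.5 = 2.594286
Decay factor = 0.5^2.594286 = 0.16559305
C(t) = 107.5 * 0.16559305 = 17.801 ng/mL

17.801


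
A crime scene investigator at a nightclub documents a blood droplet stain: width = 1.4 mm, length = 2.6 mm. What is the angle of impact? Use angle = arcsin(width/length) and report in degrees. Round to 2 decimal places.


Blood spatter impact angle calculation:
width / length = 1.4 / 2.6 = 0.538462
angle = arcsin(0.538462)
angle = 32.58 degrees

32.58


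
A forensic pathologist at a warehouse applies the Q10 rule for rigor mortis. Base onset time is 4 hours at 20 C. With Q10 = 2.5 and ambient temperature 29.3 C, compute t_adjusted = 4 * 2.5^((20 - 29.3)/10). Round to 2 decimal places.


Rigor mortis time adjustment:
Exponent = (T_ref - T_actual) / 10 = (20 - 29.3) / 10 = -0.93
Q10 factor = 2.5^-0.93 = 0.4265
t_adjusted = 4 * 0.4265 = 1.71 hours

1.71


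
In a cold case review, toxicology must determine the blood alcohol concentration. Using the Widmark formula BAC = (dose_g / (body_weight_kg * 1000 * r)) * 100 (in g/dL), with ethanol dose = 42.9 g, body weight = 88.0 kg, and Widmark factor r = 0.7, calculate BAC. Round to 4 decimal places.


Applying the Widmark formula:
BAC = (dose_g / (body_wt * 1000 * r)) * 100
Denominator = 88.0 * 1000 * 0.7 = 61600
BAC = (42.9 / 61600) * 100
BAC = 0.0696 g/dL

0.0696


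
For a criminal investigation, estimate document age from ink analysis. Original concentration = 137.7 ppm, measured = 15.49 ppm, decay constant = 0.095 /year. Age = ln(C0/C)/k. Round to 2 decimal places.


Document age estimation:
C0/C = 137.7 / 15.49 = 8.889606
ln(C0/C) = 2.184883
t = 2.184883 / 0.095 = 23.00 years

23.00


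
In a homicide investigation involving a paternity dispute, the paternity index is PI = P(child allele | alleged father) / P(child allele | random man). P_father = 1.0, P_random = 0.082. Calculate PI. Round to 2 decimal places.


Paternity Index calculation:
PI = P(allele|father) / P(allele|random)
PI = 1.0 / 0.082
PI = 12.20

12.20


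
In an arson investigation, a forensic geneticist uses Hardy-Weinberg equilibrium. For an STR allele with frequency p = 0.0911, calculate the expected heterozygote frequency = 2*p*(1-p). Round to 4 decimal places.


Hardy-Weinberg heterozygote frequency:
q = 1 - p = 1 - 0.0911 = 0.9089
2pq = 2 * 0.0911 * 0.9089 = 0.1656

0.1656


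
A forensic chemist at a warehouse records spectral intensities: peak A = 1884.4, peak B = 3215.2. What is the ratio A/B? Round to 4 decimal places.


Spectral peak ratio:
Peak A = 1884.4 counts
Peak B = 3215.2 counts
Ratio = 1884.4 / 3215.2 = 0.5861

0.5861


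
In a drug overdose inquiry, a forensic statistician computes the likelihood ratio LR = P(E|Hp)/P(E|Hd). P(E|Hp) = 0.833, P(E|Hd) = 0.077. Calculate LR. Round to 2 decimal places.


Likelihood ratio calculation:
LR = P(E|Hp) / P(E|Hd)
LR = 0.833 / 0.077
LR = 10.82

10.82


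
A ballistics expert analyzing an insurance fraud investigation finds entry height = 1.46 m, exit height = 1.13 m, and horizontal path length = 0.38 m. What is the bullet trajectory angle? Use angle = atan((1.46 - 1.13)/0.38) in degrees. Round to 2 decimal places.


Bullet trajectory angle:
Height difference = 1.46 - 1.13 = 0.33 m
angle = atan(0.33 / 0.38)
angle = atan(0.868421)
angle = 40.97 degrees

40.97


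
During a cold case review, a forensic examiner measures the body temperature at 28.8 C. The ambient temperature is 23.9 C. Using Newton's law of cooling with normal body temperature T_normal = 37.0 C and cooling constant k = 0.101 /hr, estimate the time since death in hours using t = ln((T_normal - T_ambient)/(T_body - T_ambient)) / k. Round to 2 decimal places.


Using Newton's law of cooling:
t = ln((T_normal - T_ambient) / (T_body - T_ambient)) / k
T_normal - T_ambient = 13.1
T_body - T_ambient = 4.9
Ratio = 2.673469
ln(ratio) = 0.983377
t = 0.983377 / 0.101 = 9.74 hours

9.74


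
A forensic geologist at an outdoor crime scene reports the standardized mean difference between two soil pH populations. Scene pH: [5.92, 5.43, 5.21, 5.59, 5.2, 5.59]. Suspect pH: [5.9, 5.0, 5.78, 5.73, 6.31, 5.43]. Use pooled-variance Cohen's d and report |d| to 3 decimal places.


Pooled-variance Cohen's d for soil pH comparison:
Scene mean = 32.94 / 6 = 5.49
Suspect mean = 34.15 / 6 = 5.691667
Scene sample variance s_s^2 = 0.0742
Suspect sample variance s_c^2 = 0.196377
Pooled variance = ((n_s-1)*s_s^2 + (n_c-1)*s_c^2) / (n_s + n_c - 2) = 0.135288
Pooled SD = sqrt(0.135288) = 0.367815
Mean difference = -0.201667
|d| = |-0.201667| / 0.367815 = 0.548

0.548


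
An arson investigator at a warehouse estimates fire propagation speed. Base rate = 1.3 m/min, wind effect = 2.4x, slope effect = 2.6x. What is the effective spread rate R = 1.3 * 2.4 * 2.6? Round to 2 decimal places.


Fire spread rate calculation:
R = R0 * wind_factor * slope_factor
= 1.3 * 2.4 * 2.6
= 3.12 * 2.6
= 8.11 m/min

8.11


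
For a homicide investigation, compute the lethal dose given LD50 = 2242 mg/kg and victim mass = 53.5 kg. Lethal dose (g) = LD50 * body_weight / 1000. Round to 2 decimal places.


Lethal dose calculation:
Lethal dose = LD50 * body_weight / 1000
= 2242 * 53.5 / 1000
= 119947 / 1000
= 119.95 g

119.95


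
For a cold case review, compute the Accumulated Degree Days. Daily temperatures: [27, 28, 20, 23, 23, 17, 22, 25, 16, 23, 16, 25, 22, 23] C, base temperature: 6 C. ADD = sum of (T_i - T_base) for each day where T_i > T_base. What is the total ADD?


Computing ADD day by day:
Day 1: max(0, 27 - 6) = 21
Day 2: max(0, 28 - 6) = 22
Day 3: max(0, 20 - 6) = 14
Day 4: max(0, 23 - 6) = 17
Day 5: max(0, 23 - 6) = 17
Day 6: max(0, 17 - 6) = 11
Day 7: max(0, 22 - 6) = 16
Day 8: max(0, 25 - 6) = 19
Day 9: max(0, 16 - 6) = 10
Day 10: max(0, 23 - 6) = 17
Day 11: max(0, 16 - 6) = 10
Day 12: max(0, 25 - 6) = 19
Day 13: max(0, 22 - 6) = 16
Day 14: max(0, 23 - 6) = 17
Total ADD = 226

226


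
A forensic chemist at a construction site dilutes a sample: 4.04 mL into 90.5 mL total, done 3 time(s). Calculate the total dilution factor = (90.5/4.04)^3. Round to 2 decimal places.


Dilution factor calculation:
Single dilution = V_total / V_sample = 90.5 / 4.04 ≈ 22.40099
Number of dilutions = 3
Total DF = (90.5 / 4.04)^3 (full precision, rounded at the end) = 11240.91

11240.91


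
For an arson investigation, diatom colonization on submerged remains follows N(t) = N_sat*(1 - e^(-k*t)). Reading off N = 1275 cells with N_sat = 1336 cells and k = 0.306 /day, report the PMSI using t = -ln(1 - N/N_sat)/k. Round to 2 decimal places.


PMSI from diatom colonization curve:
N / N_sat = 1275 / 1336 = 0.954341
1 - N/N_sat = 0.045659
ln(1 - N/N_sat) = -3.086555
t = -ln(1 - N/N_sat) / k = -(-3.086555) / 0.306 = 10.09 days

10.09


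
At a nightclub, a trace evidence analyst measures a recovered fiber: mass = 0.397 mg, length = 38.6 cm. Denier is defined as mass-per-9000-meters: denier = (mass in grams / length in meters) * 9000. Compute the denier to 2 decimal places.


Denier calculation:
Mass in grams = 0.397 mg / 1000 = 0.000397 g
Length in meters = 38.6 cm / 100 = 0.386 m
Linear density = mass / length = 0.000397 / 0.386 = 0.0010285 g/m
Denier = (g/m) * 9000 = 0.0010285 * 9000 = 9.26

9.26


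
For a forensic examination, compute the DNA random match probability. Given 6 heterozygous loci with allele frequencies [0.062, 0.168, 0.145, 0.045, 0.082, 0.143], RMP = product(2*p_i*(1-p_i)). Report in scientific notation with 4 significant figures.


Computing RMP for 6 loci:
Locus 1: 2 * 0.062 * 0.938 = 0.116312
Locus 2: 2 * 0.168 * 0.832 = 0.279552
Locus 3: 2 * 0.145 * 0.855 = 0.24795
Locus 4: 2 * 0.045 * 0.955 = 0.08595
Locus 5: 2 * 0.082 * 0.918 = 0.150552
Locus 6: 2 * 0.143 * 0.857 = 0.245102
RMP = 2.557e-05

2.557e-05


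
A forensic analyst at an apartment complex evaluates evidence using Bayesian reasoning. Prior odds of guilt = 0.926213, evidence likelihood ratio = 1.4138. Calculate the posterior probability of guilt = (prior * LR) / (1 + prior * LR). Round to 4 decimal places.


Bayesian evidence evaluation:
Posterior odds = prior_odds * LR = 0.926213 * 1.4138 = 1.30948
Posterior probability = posterior_odds / (1 + posterior_odds)
= 1.30948 / (1 + 1.30948)
= 1.30948 / 2.30948
= 0.5670

0.5670


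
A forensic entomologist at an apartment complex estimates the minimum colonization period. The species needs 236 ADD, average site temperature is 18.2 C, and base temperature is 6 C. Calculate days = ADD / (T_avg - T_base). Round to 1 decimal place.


Insect development time:
Effective temperature = avg_temp - T_base = 18.2 - 6 = 12.2 C
Days = ADD / effective_temp = 236 / 12.2 = 19.3 days

19.3


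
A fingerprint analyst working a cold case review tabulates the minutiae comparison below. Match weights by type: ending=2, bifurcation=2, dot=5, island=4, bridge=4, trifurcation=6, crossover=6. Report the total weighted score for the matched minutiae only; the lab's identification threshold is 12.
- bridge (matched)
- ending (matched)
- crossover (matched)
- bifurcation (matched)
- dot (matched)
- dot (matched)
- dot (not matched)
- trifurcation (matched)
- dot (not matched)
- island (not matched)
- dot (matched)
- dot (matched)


Weighted minutiae match score:
  bridge: matched, +4 (running total 4)
  ending: matched, +2 (running total 6)
  crossover: matched, +6 (running total 12)
  bifurcation: matched, +2 (running total 14)
  dot: matched, +5 (running total 19)
  dot: matched, +5 (running total 24)
  dot: not matched, +0
  trifurcation: matched, +6 (running total 30)
  dot: not matched, +0
  island: not matched, +0
  dot: matched, +5 (running total 35)
  dot: matched, +5 (running total 40)
Total score = 40
Threshold = 12; verdict = identification

40


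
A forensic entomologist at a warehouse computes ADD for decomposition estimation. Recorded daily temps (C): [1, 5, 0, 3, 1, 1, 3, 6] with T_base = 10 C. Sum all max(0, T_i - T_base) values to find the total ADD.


Computing ADD day by day:
Day 1: max(0, 1 - 10) = 0
Day 2: max(0, 5 - 10) = 0
Day 3: max(0, 0 - 10) = 0
Day 4: max(0, 3 - 10) = 0
Day 5: max(0, 1 - 10) = 0
Day 6: max(0, 1 - 10) = 0
Day 7: max(0, 3 - 10) = 0
Day 8: max(0, 6 - 10) = 0
Total ADD = 0

0


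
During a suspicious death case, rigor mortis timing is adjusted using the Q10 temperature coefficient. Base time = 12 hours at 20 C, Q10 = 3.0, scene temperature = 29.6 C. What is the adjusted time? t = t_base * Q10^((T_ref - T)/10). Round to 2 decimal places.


Rigor mortis time adjustment:
Exponent = (T_ref - T_actual) / 10 = (20 - 29.6) / 10 = -0.96
Q10 factor = 3.0^-0.96 = 0.34831
t_adjusted = 12 * 0.34831 = 4.18 hours

4.18


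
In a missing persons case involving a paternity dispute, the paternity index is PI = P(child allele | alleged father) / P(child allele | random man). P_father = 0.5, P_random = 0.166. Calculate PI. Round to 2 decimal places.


Paternity Index calculation:
PI = P(allele|father) / P(allele|random)
PI = 0.5 / 0.166
PI = 3.01

3.01


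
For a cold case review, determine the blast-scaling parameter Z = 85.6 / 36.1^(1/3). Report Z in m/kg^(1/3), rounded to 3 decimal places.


Scaled distance calculation:
W^(1/3) = 36.1^(1/3) = 3.304982
Z = R / W^(1/3) = 85.6 / 3.304982
Z = 25.900 m/kg^(1/3)

25.900


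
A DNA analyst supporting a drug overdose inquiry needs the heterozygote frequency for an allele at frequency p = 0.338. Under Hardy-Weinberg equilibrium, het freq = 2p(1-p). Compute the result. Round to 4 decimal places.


Hardy-Weinberg heterozygote frequency:
q = 1 - p = 1 - 0.338 = 0.662
2pq = 2 * 0.338 * 0.662 = 0.4475

0.4475


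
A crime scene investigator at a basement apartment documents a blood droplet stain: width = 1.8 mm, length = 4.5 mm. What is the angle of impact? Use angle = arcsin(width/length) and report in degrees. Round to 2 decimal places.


Blood spatter impact angle calculation:
width / length = 1.8 / 4.5 = 0.4
angle = arcsin(0.4)
angle = 23.58 degrees

23.58


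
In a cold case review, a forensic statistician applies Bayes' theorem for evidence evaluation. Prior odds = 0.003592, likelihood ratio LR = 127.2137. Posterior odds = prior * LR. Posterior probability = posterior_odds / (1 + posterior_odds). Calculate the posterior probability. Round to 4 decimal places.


Bayesian evidence evaluation:
Posterior odds = prior_odds * LR = 0.003592 * 127.2137 = 0.4569516
Posterior probability = posterior_odds / (1 + posterior_odds)
= 0.4569516 / (1 + 0.4569516)
= 0.4569516 / 1.4569516
= 0.3136

0.3136


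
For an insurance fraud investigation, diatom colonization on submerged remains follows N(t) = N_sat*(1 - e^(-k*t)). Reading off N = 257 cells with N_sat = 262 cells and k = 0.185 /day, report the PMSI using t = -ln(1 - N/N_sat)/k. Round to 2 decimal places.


PMSI from diatom colonization curve:
N / N_sat = 257 / 262 = 0.980916
1 - N/N_sat = 0.019084
ln(1 - N/N_sat) = -3.958905
t = -ln(1 - N/N_sat) / k = -(-3.958905) / 0.185 = 21.40 days

21.40


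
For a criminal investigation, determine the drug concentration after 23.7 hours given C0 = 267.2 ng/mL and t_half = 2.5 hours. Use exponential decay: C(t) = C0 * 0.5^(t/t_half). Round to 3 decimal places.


Drug concentration decay:
Number of half-lives = t / t_half = 23.7 / 2.5 = 9.48
Decay factor = 0.5^9.48 = 0.00140035
C(t) = 267.2 * 0.00140035 = 0.374 ng/mL

0.374


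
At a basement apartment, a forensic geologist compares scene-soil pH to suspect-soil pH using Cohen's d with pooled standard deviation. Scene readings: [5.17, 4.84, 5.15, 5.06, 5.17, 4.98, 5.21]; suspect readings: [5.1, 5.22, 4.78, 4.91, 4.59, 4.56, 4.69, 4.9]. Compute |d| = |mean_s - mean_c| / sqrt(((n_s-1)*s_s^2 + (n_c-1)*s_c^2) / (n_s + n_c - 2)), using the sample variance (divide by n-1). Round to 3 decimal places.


Pooled-variance Cohen's d for soil pH comparison:
Scene mean = 35.58 / 7 = 5.082857
Suspect mean = 38.75 / 8 = 4.84375
Scene sample variance s_s^2 = 0.017657
Suspect sample variance s_c^2 = 0.055341
Pooled variance = ((n_s-1)*s_s^2 + (n_c-1)*s_c^2) / (n_s + n_c - 2) = 0.037948
Pooled SD = sqrt(0.037948) = 0.194802
Mean difference = 0.239107
|d| = |0.239107| / 0.194802 = 1.227

1.227


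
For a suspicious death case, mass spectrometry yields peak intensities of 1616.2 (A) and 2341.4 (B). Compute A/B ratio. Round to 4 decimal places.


Spectral peak ratio:
Peak A = 1616.2 counts
Peak B = 2341.4 counts
Ratio = 1616.2 / 2341.4 = 0.6903

0.6903


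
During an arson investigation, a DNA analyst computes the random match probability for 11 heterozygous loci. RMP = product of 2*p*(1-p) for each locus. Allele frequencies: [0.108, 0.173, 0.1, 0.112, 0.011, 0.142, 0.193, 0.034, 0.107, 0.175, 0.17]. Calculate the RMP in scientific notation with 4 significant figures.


Computing RMP for 11 loci:
Locus 1: 2 * 0.108 * 0.892 = 0.192672
Locus 2: 2 * 0.173 * 0.827 = 0.286142
Locus 3: 2 * 0.1 * 0.9 = 0.18
Locus 4: 2 * 0.112 * 0.888 = 0.198912
Locus 5: 2 * 0.011 * 0.989 = 0.021758
Locus 6: 2 * 0.142 * 0.858 = 0.243672
Locus 7: 2 * 0.193 * 0.807 = 0.311502
Locus 8: 2 * 0.034 * 0.966 = 0.065688
Locus 9: 2 * 0.107 * 0.893 = 0.191102
Locus 10: 2 * 0.175 * 0.825 = 0.28875
Locus 11: 2 * 0.17 * 0.83 = 0.2822
RMP = 3.335e-09

3.335e-09


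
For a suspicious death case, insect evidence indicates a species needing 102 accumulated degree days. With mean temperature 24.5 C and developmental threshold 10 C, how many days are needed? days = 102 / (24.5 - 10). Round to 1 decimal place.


Insect development time:
Effective temperature = avg_temp - T_base = 24.5 - 10 = 14.5 C
Days = ADD / effective_temp = 102 / 14.5 = 7.0 days

7.0


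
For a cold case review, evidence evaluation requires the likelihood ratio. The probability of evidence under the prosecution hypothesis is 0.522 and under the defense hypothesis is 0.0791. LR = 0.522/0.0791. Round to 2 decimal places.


Likelihood ratio calculation:
LR = P(E|Hp) / P(E|Hd)
LR = 0.522 / 0.0791
LR = 6.60

6.60


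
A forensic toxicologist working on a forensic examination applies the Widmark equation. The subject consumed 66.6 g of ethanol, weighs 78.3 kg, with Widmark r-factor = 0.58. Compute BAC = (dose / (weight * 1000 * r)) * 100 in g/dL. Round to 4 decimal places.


Applying the Widmark formula:
BAC = (dose_g / (body_wt * 1000 * r)) * 100
Denominator = 78.3 * 1000 * 0.58 = 45414
BAC = (66.6 / 45414) * 100
BAC = 0.1467 g/dL

0.1467


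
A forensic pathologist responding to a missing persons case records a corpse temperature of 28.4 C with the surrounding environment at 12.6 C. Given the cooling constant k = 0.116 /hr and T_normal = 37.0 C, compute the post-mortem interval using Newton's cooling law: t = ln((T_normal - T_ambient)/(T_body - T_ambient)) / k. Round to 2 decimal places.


Using Newton's law of cooling:
t = ln((T_normal - T_ambient) / (T_body - T_ambient)) / k
T_normal - T_ambient = 24.4
T_body - T_ambient = 15.8
Ratio = 1.544304
ln(ratio) = 0.434573
t = 0.434573 / 0.116 = 3.75 hours

3.75


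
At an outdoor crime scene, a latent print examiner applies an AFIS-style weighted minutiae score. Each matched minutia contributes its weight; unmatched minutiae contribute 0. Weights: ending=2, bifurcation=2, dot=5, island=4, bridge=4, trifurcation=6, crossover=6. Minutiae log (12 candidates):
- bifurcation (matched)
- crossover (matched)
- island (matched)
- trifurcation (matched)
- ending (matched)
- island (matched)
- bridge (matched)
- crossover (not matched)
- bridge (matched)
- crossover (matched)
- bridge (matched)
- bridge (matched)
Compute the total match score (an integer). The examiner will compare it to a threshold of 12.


Weighted minutiae match score:
  bifurcation: matched, +2 (running total 2)
  crossover: matched, +6 (running total 8)
  island: matched, +4 (running total 12)
  trifurcation: matched, +6 (running total 18)
  ending: matched, +2 (running total 20)
  island: matched, +4 (running total 24)
  bridge: matched, +4 (running total 28)
  crossover: not matched, +0
  bridge: matched, +4 (running total 32)
  crossover: matched, +6 (running total 38)
  bridge: matched, +4 (running total 42)
  bridge: matched, +4 (running total 46)
Total score = 46
Threshold = 12; verdict = identification

46


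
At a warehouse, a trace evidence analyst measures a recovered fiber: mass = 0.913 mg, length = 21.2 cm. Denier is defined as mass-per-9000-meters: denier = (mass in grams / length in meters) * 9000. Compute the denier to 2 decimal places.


Denier calculation:
Mass in grams = 0.913 mg / 1000 = 0.000913 g
Length in meters = 21.2 cm / 100 = 0.212 m
Linear density = mass / length = 0.000913 / 0.212 = 0.0043066 g/m
Denier = (g/m) * 9000 = 0.0043066 * 9000 = 38.76

38.76


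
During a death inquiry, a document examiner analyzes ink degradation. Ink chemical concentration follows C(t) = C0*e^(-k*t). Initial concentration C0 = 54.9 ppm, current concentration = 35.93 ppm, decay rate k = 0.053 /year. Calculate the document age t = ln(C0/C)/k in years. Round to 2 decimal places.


Document age estimation:
C0/C = 54.9 / 35.93 = 1.527971
ln(C0/C) = 0.423941
t = 0.423941 / 0.053 = 8.00 years

8.00


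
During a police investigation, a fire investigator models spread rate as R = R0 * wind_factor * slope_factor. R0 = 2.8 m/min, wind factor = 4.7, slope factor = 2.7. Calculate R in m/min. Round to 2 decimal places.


Fire spread rate calculation:
R = R0 * wind_factor * slope_factor
= 2.8 * 4.7 * 2.7
= 13.16 * 2.7
= 35.53 m/min

35.53
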